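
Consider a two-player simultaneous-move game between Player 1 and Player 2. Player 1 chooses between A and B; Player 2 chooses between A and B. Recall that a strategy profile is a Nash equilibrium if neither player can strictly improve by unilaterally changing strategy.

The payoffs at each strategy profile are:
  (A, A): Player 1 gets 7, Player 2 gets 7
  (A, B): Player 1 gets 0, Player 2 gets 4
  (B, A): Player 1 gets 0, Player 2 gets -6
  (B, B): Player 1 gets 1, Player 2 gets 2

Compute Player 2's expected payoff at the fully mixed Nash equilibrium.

38/11

First find x, the probability Player 1 plays A, from Player 2's indifference between A and B: 7x − 6(1−x) = 4x + 2(1−x), giving x = 8/11.
Since Player 2 is indifferent in equilibrium, Player 2's expected payoff equals the payoff from either column against (8/11, 3/11). Using A: 7(8/11) − 6(3/11) = 38/11.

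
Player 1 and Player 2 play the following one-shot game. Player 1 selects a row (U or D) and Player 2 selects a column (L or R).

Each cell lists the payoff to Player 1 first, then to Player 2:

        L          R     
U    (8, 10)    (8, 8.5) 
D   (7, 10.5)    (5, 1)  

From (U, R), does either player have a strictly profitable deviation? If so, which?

Player 1 at (U, R) earns 8; deviating to D yields 5 — not better.
Player 2 earns 8.5; deviating to L yields 10 — a strict improvement.
Only Player 2 has a strictly profitable deviation.

Player 2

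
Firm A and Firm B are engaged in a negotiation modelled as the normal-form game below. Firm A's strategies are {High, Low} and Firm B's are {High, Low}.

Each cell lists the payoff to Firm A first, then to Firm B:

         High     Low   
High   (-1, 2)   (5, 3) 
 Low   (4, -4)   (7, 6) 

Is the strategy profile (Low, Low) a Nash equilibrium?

Yes

At (Low, Low), Firm A earns 7; switching to High would give 5, so Firm A has no profitable deviation.
Firm B earns 6; switching to High would give -4, so Firm B has no profitable deviation.
Neither player can gain by a unilateral deviation, so this profile is a Nash equilibrium.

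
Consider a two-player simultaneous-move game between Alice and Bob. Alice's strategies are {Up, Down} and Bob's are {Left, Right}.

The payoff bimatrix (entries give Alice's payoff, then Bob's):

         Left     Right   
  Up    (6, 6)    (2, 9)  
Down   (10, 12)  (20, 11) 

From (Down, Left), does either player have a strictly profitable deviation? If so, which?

Neither

Alice at (Down, Left) earns 10; deviating to Up yields 6 — not better.
Bob earns 12; deviating to Right yields 11 — not better.
Neither player can strictly improve; the profile is a Nash equilibrium.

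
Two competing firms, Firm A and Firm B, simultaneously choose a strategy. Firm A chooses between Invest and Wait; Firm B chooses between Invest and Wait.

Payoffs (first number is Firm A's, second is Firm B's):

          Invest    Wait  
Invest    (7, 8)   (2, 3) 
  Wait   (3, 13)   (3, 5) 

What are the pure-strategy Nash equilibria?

(Invest, Invest)

(Invest, Invest): Firm A gets 7 ≥ 3 from Wait, and Firm B gets 8 ≥ 3 from Wait — Nash equilibrium.
(Invest, Wait): Firm A prefers Wait (3 > 2); Firm B prefers Invest (8 > 3) — not an equilibrium.
(Wait, Invest): Firm A prefers Invest (7 > 3) — not an equilibrium.
(Wait, Wait): Firm B prefers Invest (13 > 5) — not an equilibrium.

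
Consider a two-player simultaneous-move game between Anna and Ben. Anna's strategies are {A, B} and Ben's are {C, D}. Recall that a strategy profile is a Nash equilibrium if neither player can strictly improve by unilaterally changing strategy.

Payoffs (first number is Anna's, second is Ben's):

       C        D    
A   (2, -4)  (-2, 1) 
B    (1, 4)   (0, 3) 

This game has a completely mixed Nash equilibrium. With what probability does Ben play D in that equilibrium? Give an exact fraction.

Let c be the probability that Ben plays C. In a completely mixed equilibrium, Anna must be indifferent between A and B.
Anna's expected payoff from A is 2c − 2(1−c); from B it is c.
Setting these equal: 4c − 2 = c, so c = 2/3.
Therefore Ben plays D with probability 1 − 2/3 = 1/3.

1/3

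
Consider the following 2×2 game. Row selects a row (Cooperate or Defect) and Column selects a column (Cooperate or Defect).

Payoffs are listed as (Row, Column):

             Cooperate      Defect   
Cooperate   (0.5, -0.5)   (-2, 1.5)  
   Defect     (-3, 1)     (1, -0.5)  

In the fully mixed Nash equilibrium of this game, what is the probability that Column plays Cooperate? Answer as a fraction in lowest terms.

6/13

Let c be the probability that Column plays Cooperate. In a completely mixed equilibrium, Row must be indifferent between Cooperate and Defect.
Row's expected payoff from Cooperate is 0.5c − 2(1−c); from Defect it is −3c + (1−c).
Setting these equal: 2.5c − 2 = −4c + 1, so c = 6/13.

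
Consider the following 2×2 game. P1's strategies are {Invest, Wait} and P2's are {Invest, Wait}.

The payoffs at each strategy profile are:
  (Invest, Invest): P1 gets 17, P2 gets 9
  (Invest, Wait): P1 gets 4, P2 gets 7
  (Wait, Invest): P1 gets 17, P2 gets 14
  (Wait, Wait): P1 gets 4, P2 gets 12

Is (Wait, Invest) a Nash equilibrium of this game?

Yes

At (Wait, Invest), P1 earns 17; switching to Invest would give 17, so P1 has no profitable deviation.
P2 earns 14; switching to Wait would give 12, so P2 has no profitable deviation.
Neither player can gain by a unilateral deviation, so this profile is a Nash equilibrium.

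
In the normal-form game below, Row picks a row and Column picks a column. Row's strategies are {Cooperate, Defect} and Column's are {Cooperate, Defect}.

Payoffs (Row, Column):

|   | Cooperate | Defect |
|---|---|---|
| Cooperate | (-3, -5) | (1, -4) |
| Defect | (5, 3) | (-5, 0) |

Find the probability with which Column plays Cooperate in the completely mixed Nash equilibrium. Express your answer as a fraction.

3/7

Let q be the probability that Column plays Cooperate. In a completely mixed equilibrium, Row must be indifferent between Cooperate and Defect.
Row's expected payoff from Cooperate is −3q + (1−q); from Defect it is 5q − 5(1−q).
Setting these equal: −4q + 1 = 10q − 5, so q = 3/7.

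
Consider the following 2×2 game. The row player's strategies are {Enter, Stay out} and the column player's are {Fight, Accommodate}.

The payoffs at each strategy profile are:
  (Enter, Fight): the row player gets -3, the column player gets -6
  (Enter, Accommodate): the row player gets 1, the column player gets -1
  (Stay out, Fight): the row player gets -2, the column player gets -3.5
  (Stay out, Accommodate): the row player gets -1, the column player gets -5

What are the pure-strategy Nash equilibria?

(Enter, Fight): the row player prefers Stay out (-2 > -3); the column player prefers Accommodate (-1 > -6) — not an equilibrium.
(Enter, Accommodate): the row player gets 1 ≥ -1 from Stay out, and the column player gets -1 ≥ -6 from Fight — Nash equilibrium.
(Stay out, Fight): the row player gets -2 ≥ -3 from Enter, and the column player gets -3.5 ≥ -5 from Accommodate — Nash equilibrium.
(Stay out, Accommodate): the row player prefers Enter (1 > -1); the column player prefers Fight (-3.5 > -5) — not an equilibrium.

(Enter, Accommodate) and (Stay out, Fight)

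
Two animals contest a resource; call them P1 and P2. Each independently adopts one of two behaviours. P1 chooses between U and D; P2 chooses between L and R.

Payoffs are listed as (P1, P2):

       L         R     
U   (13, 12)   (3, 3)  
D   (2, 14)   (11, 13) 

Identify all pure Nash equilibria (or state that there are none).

(U, L)

(U, L): P1 gets 13 ≥ 2 from D, and P2 gets 12 ≥ 3 from R — Nash equilibrium.
(U, R): P1 prefers D (11 > 3); P2 prefers L (12 > 3) — not an equilibrium.
(D, L): P1 prefers U (13 > 2) — not an equilibrium.
(D, R): P2 prefers L (14 > 13) — not an equilibrium.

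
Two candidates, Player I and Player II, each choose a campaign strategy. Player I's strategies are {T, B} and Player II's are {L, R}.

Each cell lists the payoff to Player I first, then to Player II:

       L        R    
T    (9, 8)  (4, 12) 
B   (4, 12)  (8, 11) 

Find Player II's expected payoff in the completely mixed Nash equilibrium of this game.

56/5

First find p, the probability Player I plays T, from Player II's indifference between L and R: 8p + 12(1−p) = 12p + 11(1−p), giving p = 1/5.
Since Player II is indifferent in equilibrium, Player II's expected payoff equals the payoff from either column against (1/5, 4/5). Using L: 8(1/5) + 12(4/5) = 56/5.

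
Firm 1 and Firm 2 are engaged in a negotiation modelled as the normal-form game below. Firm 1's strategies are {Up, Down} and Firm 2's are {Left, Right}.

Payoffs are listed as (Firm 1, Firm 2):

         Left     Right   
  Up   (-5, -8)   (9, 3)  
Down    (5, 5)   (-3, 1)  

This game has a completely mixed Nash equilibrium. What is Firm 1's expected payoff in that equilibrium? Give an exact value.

First find q, the probability Firm 2 plays Left, from Firm 1's indifference between Up and Down: −5q + 9(1−q) = 5q − 3(1−q), giving q = 6/11.
Since Firm 1 is indifferent in equilibrium, Firm 1's expected payoff equals the payoff from either row against (6/11, 5/11). Using Up: −5(6/11) + 9(5/11) = 15/11.

15/11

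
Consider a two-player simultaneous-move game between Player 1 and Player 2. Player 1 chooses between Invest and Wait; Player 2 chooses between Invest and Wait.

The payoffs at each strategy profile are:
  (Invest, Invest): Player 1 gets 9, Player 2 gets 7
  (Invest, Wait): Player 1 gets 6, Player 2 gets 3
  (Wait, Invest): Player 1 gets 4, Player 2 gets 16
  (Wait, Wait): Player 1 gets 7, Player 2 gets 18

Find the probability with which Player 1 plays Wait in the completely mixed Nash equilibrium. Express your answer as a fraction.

Let p be the probability that Player 1 plays Invest. In a completely mixed equilibrium, Player 2 must be indifferent between Invest and Wait.
Player 2's expected payoff from Invest is 7p + 16(1−p); from Wait it is 3p + 18(1−p).
Setting these equal: −9p + 16 = −15p + 18, so p = 1/3.
Therefore Player 1 plays Wait with probability 1 − 1/3 = 2/3.

2/3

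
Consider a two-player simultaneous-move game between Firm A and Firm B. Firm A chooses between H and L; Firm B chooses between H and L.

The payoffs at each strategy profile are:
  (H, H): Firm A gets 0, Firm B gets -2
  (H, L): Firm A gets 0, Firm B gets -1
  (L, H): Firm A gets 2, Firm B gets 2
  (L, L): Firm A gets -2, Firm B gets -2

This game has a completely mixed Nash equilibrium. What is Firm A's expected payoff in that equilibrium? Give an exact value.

0

First find y, the probability Firm B plays H, from Firm A's indifference between H and L: 0 = 2y − 2(1−y), giving y = 1/2.
Since Firm A is indifferent in equilibrium, Firm A's expected payoff equals the payoff from either row against (1/2, 1/2). Using H: 0 = 0.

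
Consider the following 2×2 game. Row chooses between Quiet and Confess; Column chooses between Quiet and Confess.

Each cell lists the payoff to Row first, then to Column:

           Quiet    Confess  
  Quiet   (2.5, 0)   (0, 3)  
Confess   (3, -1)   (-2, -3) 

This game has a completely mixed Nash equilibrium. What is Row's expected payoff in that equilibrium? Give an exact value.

2

First find q, the probability Column plays Quiet, from Row's indifference between Quiet and Confess: 2.5q = 3q − 2(1−q), giving q = 4/5.
Since Row is indifferent in equilibrium, Row's expected payoff equals the payoff from either row against (4/5, 1/5). Using Quiet: 2.5(4/5) = 2.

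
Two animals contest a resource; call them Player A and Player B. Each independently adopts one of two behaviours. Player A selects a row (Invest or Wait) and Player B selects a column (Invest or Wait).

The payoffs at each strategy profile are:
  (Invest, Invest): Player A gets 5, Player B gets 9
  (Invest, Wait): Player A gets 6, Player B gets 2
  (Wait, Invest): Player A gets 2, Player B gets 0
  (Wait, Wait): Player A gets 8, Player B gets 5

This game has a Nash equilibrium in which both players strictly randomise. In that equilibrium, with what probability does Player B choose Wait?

Let q be the probability that Player B plays Invest. In a completely mixed equilibrium, Player A must be indifferent between Invest and Wait.
Player A's expected payoff from Invest is 5q + 6(1−q); from Wait it is 2q + 8(1−q).
Setting these equal: −q + 6 = −6q + 8, so q = 2/5.
Therefore Player B plays Wait with probability 1 − 2/5 = 3/5.

3/5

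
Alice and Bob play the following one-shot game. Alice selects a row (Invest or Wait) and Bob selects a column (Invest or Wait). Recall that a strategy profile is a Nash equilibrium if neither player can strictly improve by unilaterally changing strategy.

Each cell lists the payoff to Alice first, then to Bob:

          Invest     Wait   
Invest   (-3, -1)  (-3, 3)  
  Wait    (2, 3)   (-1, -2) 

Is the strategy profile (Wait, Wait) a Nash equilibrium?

No

At (Wait, Wait), Alice earns -1; switching to Invest would give -3, so Alice has no profitable deviation.
Bob earns -2; switching to Invest would give 3, so Bob would deviate.
Since at least one player can profitably deviate, this is not a Nash equilibrium.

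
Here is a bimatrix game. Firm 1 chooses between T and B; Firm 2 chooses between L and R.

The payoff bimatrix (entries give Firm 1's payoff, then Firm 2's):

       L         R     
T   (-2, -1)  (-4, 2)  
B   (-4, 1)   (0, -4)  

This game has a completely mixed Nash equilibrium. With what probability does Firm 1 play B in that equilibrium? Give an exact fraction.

Let x be the probability that Firm 1 plays T. In a completely mixed equilibrium, Firm 2 must be indifferent between L and R.
Firm 2's expected payoff from L is −x + (1−x); from R it is 2x − 4(1−x).
Setting these equal: −2x + 1 = 6x − 4, so x = 5/8.
Therefore Firm 1 plays B with probability 1 − 5/8 = 3/8.

3/8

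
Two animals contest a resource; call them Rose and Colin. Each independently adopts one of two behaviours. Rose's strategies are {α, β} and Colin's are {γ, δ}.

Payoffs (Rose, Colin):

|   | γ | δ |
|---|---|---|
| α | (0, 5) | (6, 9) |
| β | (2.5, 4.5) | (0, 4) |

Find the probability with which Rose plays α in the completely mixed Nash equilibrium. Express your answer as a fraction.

1/9

Let r be the probability that Rose plays α. In a completely mixed equilibrium, Colin must be indifferent between γ and δ.
Colin's expected payoff from γ is 5r + 4.5(1−r); from δ it is 9r + 4(1−r).
Setting these equal: 0.5r + 4.5 = 5r + 4, so r = 1/9.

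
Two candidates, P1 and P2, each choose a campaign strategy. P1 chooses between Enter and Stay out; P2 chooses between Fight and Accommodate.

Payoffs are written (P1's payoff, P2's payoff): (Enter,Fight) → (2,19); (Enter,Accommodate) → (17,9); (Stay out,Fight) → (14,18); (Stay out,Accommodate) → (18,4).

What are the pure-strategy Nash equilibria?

(Stay out, Fight)

(Enter, Fight): P1 prefers Stay out (14 > 2) — not an equilibrium.
(Enter, Accommodate): P1 prefers Stay out (18 > 17); P2 prefers Fight (19 > 9) — not an equilibrium.
(Stay out, Fight): P1 gets 14 ≥ 2 from Enter, and P2 gets 18 ≥ 4 from Accommodate — Nash equilibrium.
(Stay out, Accommodate): P2 prefers Fight (18 > 4) — not an equilibrium.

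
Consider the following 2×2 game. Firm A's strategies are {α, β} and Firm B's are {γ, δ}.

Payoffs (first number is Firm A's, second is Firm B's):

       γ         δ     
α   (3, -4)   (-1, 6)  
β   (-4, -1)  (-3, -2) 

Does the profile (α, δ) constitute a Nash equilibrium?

Yes

At (α, δ), Firm A earns -1; switching to β would give -3, so Firm A has no profitable deviation.
Firm B earns 6; switching to γ would give -4, so Firm B has no profitable deviation.
Neither player can gain by a unilateral deviation, so this profile is a Nash equilibrium.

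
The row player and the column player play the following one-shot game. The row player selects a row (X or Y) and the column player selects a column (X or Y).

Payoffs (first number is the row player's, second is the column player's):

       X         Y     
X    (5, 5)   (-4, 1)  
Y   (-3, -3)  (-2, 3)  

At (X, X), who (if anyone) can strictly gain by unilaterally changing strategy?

Neither

The row player at (X, X) earns 5; deviating to Y yields -3 — not better.
The column player earns 5; deviating to Y yields 1 — not better.
Neither player can strictly improve; the profile is a Nash equilibrium.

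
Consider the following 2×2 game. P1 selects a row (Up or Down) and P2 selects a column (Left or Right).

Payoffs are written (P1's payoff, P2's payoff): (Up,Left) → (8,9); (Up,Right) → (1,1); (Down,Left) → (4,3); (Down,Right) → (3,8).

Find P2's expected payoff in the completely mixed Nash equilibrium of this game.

First find x, the probability P1 plays Up, from P2's indifference between Left and Right: 9x + 3(1−x) = x + 8(1−x), giving x = 5/13.
Since P2 is indifferent in equilibrium, P2's expected payoff equals the payoff from either column against (5/13, 8/13). Using Left: 9(5/13) + 3(8/13) = 69/13.

69/13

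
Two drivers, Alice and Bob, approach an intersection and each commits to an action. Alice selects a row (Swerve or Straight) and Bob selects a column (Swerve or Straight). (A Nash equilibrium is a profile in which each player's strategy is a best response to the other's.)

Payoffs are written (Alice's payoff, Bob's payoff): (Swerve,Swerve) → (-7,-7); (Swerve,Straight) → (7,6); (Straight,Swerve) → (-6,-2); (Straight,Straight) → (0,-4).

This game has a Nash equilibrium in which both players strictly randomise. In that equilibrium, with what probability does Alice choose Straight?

Let p be the probability that Alice plays Swerve. In a completely mixed equilibrium, Bob must be indifferent between Swerve and Straight.
Bob's expected payoff from Swerve is −7p − 2(1−p); from Straight it is 6p − 4(1−p).
Setting these equal: −5p − 2 = 10p − 4, so p = 2/15.
Therefore Alice plays Straight with probability 1 − 2/15 = 13/15.

13/15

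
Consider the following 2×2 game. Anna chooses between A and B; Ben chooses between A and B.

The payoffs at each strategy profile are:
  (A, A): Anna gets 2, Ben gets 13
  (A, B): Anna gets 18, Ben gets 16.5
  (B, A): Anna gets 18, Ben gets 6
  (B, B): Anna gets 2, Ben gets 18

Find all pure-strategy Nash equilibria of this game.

(A, B)

(A, A): Anna prefers B (18 > 2); Ben prefers B (16.5 > 13) — not an equilibrium.
(A, B): Anna gets 18 ≥ 2 from B, and Ben gets 16.5 ≥ 13 from A — Nash equilibrium.
(B, A): Ben prefers B (18 > 6) — not an equilibrium.
(B, B): Anna prefers A (18 > 2) — not an equilibrium.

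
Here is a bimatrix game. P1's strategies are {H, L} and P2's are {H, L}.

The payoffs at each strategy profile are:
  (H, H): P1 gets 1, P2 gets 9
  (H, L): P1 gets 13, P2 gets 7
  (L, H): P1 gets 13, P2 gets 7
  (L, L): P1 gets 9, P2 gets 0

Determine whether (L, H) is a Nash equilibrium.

Yes

At (L, H), P1 earns 13; switching to H would give 1, so P1 has no profitable deviation.
P2 earns 7; switching to L would give 0, so P2 has no profitable deviation.
Neither player can gain by a unilateral deviation, so this profile is a Nash equilibrium.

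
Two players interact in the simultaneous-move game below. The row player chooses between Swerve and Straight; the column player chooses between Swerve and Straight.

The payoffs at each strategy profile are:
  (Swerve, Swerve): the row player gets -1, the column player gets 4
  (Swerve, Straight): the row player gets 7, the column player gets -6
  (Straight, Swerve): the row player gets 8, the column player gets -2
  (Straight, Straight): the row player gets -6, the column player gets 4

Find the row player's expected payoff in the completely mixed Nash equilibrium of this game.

25/11

First find y, the probability the column player plays Swerve, from the row player's indifference between Swerve and Straight: −y + 7(1−y) = 8y − 6(1−y), giving y = 13/22.
Since the row player is indifferent in equilibrium, the row player's expected payoff equals the payoff from either row against (13/22, 9/22). Using Swerve: −(13/22) + 7(9/22) = 25/11.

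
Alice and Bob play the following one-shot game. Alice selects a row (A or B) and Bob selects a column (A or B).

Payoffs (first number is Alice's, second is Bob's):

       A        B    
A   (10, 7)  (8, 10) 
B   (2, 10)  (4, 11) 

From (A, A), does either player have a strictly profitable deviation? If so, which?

Bob

Alice at (A, A) earns 10; deviating to B yields 2 — not better.
Bob earns 7; deviating to B yields 10 — a strict improvement.
Only Bob has a strictly profitable deviation.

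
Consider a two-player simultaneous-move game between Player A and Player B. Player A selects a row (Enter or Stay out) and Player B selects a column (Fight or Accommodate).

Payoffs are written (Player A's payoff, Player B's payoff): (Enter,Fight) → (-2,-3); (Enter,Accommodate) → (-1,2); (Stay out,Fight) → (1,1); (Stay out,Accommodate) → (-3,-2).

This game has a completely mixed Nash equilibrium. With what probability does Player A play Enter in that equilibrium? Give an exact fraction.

Let r be the probability that Player A plays Enter. In a completely mixed equilibrium, Player B must be indifferent between Fight and Accommodate.
Player B's expected payoff from Fight is −3r + (1−r); from Accommodate it is 2r − 2(1−r).
Setting these equal: −4r + 1 = 4r − 2, so r = 3/8.

3/8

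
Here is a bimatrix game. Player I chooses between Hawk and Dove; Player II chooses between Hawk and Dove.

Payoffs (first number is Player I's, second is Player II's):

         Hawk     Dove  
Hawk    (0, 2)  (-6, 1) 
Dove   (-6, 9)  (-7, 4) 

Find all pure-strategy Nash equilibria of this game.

(Hawk, Hawk): Player I gets 0 ≥ -6 from Dove, and Player II gets 2 ≥ 1 from Dove — Nash equilibrium.
(Hawk, Dove): Player II prefers Hawk (2 > 1) — not an equilibrium.
(Dove, Hawk): Player I prefers Hawk (0 > -6) — not an equilibrium.
(Dove, Dove): Player I prefers Hawk (-6 > -7); Player II prefers Hawk (9 > 4) — not an equilibrium.

(Hawk, Hawk)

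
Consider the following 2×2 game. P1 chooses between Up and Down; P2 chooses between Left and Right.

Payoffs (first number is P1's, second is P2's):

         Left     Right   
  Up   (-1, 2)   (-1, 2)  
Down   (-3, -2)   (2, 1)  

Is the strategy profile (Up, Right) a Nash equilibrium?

No

At (Up, Right), P1 earns -1; switching to Down would give 2, so P1 would deviate.
P2 earns 2; switching to Left would give 2, so P2 has no profitable deviation.
Since at least one player can profitably deviate, this is not a Nash equilibrium.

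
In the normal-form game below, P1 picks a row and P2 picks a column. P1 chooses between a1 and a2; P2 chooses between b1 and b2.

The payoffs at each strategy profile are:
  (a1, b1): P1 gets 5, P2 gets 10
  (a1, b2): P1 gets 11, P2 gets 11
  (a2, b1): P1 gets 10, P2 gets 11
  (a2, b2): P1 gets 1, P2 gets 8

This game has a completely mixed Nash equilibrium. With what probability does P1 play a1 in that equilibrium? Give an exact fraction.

Let x be the probability that P1 plays a1. In a completely mixed equilibrium, P2 must be indifferent between b1 and b2.
P2's expected payoff from b1 is 10x + 11(1−x); from b2 it is 11x + 8(1−x).
Setting these equal: −x + 11 = 3x + 8, so x = 3/4.

3/4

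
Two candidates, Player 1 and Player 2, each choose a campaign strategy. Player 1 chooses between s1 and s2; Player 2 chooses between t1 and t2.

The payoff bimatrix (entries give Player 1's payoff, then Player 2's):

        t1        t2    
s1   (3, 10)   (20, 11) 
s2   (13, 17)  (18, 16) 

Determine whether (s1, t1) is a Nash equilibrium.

No

At (s1, t1), Player 1 earns 3; switching to s2 would give 13, so Player 1 would deviate.
Player 2 earns 10; switching to t2 would give 11, so Player 2 would deviate.
Since at least one player can profitably deviate, this is not a Nash equilibrium.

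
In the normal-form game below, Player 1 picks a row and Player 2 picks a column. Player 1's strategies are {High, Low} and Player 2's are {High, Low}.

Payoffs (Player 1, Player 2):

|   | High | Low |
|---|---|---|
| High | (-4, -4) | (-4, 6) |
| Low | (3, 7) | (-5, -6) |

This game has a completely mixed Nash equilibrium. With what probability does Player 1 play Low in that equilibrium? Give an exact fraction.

10/23

Let r be the probability that Player 1 plays High. In a completely mixed equilibrium, Player 2 must be indifferent between High and Low.
Player 2's expected payoff from High is −4r + 7(1−r); from Low it is 6r − 6(1−r).
Setting these equal: −11r + 7 = 12r − 6, so r = 13/23.
Therefore Player 1 plays Low with probability 1 − 13/23 = 10/23.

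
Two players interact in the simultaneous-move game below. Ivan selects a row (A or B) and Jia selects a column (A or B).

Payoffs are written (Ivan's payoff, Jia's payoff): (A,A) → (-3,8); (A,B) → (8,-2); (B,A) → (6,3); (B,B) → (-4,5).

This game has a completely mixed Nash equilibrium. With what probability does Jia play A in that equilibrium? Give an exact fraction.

Let q be the probability that Jia plays A. In a completely mixed equilibrium, Ivan must be indifferent between A and B.
Ivan's expected payoff from A is −3q + 8(1−q); from B it is 6q − 4(1−q).
Setting these equal: −11q + 8 = 10q − 4, so q = 4/7.

4/7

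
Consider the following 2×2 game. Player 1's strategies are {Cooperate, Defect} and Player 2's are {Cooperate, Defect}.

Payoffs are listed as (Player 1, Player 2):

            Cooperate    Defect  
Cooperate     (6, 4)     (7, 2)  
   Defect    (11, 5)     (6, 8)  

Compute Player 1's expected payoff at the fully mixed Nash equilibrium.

First find q, the probability Player 2 plays Cooperate, from Player 1's indifference between Cooperate and Defect: 6q + 7(1−q) = 11q + 6(1−q), giving q = 1/6.
Since Player 1 is indifferent in equilibrium, Player 1's expected payoff equals the payoff from either row against (1/6, 5/6). Using Cooperate: 6(1/6) + 7(5/6) = 41/6.

41/6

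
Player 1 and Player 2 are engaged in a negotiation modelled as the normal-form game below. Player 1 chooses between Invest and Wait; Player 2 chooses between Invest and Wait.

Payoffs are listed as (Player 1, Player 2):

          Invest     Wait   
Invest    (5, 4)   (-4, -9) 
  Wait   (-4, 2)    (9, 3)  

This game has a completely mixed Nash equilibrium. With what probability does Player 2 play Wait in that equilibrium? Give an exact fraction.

9/22

Let y be the probability that Player 2 plays Invest. In a completely mixed equilibrium, Player 1 must be indifferent between Invest and Wait.
Player 1's expected payoff from Invest is 5y − 4(1−y); from Wait it is −4y + 9(1−y).
Setting these equal: 9y − 4 = −13y + 9, so y = 13/22.
Therefore Player 2 plays Wait with probability 1 − 13/22 = 9/22.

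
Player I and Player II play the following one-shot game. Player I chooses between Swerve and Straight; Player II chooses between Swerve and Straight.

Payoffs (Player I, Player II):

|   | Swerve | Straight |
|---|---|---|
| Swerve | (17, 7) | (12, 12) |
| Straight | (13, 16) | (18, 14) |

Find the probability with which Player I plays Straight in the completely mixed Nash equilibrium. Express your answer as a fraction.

Let x be the probability that Player I plays Swerve. In a completely mixed equilibrium, Player II must be indifferent between Swerve and Straight.
Player II's expected payoff from Swerve is 7x + 16(1−x); from Straight it is 12x + 14(1−x).
Setting these equal: −9x + 16 = −2x + 14, so x = 2/7.
Therefore Player I plays Straight with probability 1 − 2/7 = 5/7.

5/7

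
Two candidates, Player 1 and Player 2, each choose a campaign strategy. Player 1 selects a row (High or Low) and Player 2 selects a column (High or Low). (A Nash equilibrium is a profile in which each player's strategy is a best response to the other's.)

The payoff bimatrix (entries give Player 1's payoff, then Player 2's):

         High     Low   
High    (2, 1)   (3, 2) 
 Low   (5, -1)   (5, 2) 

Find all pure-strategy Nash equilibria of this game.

(Low, Low)

(High, High): Player 1 prefers Low (5 > 2); Player 2 prefers Low (2 > 1) — not an equilibrium.
(High, Low): Player 1 prefers Low (5 > 3) — not an equilibrium.
(Low, High): Player 2 prefers Low (2 > -1) — not an equilibrium.
(Low, Low): Player 1 gets 5 ≥ 3 from High, and Player 2 gets 2 ≥ -1 from High — Nash equilibrium.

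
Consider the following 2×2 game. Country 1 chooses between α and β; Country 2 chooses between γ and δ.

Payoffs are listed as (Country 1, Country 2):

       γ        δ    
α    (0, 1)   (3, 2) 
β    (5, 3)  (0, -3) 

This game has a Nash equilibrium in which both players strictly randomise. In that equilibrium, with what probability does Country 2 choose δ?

Let q be the probability that Country 2 plays γ. In a completely mixed equilibrium, Country 1 must be indifferent between α and β.
Country 1's expected payoff from α is 3(1−q); from β it is 5q.
Setting these equal: −3q + 3 = 5q, so q = 3/8.
Therefore Country 2 plays δ with probability 1 − 3/8 = 5/8.

5/8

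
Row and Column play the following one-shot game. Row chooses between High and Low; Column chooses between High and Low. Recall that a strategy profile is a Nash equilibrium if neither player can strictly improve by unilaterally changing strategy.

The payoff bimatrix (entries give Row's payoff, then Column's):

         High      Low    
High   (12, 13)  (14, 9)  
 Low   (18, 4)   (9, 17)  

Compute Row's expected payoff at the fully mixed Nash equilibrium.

144/11

First find y, the probability Column plays High, from Row's indifference between High and Low: 12y + 14(1−y) = 18y + 9(1−y), giving y = 5/11.
Since Row is indifferent in equilibrium, Row's expected payoff equals the payoff from either row against (5/11, 6/11). Using High: 12(5/11) + 14(6/11) = 144/11.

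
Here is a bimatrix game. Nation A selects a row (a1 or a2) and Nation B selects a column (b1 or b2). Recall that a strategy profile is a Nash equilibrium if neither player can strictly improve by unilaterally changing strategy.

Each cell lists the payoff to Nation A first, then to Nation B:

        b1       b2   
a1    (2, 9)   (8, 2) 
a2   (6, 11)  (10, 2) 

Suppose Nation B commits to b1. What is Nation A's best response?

Against b1, Nation A earns 2 from a1 and 6 from a2.
So a2 is the best response.

a2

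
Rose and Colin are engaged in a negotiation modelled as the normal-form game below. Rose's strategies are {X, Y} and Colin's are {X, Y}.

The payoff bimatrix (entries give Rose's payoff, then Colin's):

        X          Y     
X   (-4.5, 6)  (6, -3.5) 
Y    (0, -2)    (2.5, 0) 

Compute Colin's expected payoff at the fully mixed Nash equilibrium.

First find p, the probability Rose plays X, from Colin's indifference between X and Y: 6p − 2(1−p) = −3.5p, giving p = 4/23.
Since Colin is indifferent in equilibrium, Colin's expected payoff equals the payoff from either column against (4/23, 19/23). Using X: 6(4/23) − 2(19/23) = -14/23.

-14/23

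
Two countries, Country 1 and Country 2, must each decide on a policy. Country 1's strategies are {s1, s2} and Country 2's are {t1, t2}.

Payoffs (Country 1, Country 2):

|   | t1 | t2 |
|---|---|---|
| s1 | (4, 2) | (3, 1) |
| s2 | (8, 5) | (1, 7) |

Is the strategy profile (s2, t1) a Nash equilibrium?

At (s2, t1), Country 1 earns 8; switching to s1 would give 4, so Country 1 has no profitable deviation.
Country 2 earns 5; switching to t2 would give 7, so Country 2 would deviate.
Since at least one player can profitably deviate, this is not a Nash equilibrium.

No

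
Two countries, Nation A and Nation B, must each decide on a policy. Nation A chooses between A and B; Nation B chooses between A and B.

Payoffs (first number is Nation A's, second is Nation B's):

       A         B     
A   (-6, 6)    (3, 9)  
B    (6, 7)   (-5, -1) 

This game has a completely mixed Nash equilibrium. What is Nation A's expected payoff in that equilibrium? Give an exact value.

First find y, the probability Nation B plays A, from Nation A's indifference between A and B: −6y + 3(1−y) = 6y − 5(1−y), giving y = 2/5.
Since Nation A is indifferent in equilibrium, Nation A's expected payoff equals the payoff from either row against (2/5, 3/5). Using A: −6(2/5) + 3(3/5) = -3/5.

-3/5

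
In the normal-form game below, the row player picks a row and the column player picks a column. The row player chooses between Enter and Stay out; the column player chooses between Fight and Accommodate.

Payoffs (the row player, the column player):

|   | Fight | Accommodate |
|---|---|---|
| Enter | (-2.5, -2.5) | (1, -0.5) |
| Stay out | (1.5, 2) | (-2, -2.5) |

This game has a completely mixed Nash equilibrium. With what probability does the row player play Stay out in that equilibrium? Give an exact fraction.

4/13

Let x be the probability that the row player plays Enter. In a completely mixed equilibrium, the column player must be indifferent between Fight and Accommodate.
The column player's expected payoff from Fight is −2.5x + 2(1−x); from Accommodate it is −0.5x − 2.5(1−x).
Setting these equal: −4.5x + 2 = 2x − 2.5, so x = 9/13.
Therefore the row player plays Stay out with probability 1 − 9/13 = 4/13.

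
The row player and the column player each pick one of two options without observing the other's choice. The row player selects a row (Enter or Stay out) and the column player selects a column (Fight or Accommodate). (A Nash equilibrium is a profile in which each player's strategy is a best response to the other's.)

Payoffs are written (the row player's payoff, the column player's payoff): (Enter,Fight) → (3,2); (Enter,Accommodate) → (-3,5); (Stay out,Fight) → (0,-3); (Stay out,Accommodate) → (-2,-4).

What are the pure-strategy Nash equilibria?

none

(Enter, Fight): the column player prefers Accommodate (5 > 2) — not an equilibrium.
(Enter, Accommodate): the row player prefers Stay out (-2 > -3) — not an equilibrium.
(Stay out, Fight): the row player prefers Enter (3 > 0) — not an equilibrium.
(Stay out, Accommodate): the column player prefers Fight (-3 > -4) — not an equilibrium.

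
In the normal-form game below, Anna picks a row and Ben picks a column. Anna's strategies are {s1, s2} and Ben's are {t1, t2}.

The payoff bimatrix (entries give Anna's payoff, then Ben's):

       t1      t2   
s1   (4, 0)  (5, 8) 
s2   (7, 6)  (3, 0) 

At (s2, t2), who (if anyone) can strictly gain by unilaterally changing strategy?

Anna at (s2, t2) earns 3; deviating to s1 yields 5 — a strict improvement.
Ben earns 0; deviating to t1 yields 6 — a strict improvement.
Both Anna and Ben have strictly profitable deviations.

Both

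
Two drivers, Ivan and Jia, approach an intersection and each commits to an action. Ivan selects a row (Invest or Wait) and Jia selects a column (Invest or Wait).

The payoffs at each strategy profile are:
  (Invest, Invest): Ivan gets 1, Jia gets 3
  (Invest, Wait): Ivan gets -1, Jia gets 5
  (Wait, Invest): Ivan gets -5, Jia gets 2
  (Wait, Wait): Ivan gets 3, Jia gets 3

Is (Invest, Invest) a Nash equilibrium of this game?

At (Invest, Invest), Ivan earns 1; switching to Wait would give -5, so Ivan has no profitable deviation.
Jia earns 3; switching to Wait would give 5, so Jia would deviate.
Since at least one player can profitably deviate, this is not a Nash equilibrium.

No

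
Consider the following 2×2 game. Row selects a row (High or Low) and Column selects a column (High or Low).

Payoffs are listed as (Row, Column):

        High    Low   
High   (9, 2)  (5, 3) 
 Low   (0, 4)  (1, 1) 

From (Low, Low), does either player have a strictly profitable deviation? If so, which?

Both

Row at (Low, Low) earns 1; deviating to High yields 5 — a strict improvement.
Column earns 1; deviating to High yields 4 — a strict improvement.
Both Row and Column have strictly profitable deviations.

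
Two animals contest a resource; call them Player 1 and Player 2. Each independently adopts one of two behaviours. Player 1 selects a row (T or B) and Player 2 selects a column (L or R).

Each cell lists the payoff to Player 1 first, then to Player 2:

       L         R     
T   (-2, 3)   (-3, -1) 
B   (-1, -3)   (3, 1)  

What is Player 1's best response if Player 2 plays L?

Against L, Player 1 earns -2 from T and -1 from B.
So B is the best response.

B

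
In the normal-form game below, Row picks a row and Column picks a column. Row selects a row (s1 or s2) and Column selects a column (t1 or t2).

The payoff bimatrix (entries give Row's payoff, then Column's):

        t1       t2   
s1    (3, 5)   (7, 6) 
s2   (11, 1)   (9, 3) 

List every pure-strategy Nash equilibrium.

(s2, t2)

(s1, t1): Row prefers s2 (11 > 3); Column prefers t2 (6 > 5) — not an equilibrium.
(s1, t2): Row prefers s2 (9 > 7) — not an equilibrium.
(s2, t1): Column prefers t2 (3 > 1) — not an equilibrium.
(s2, t2): Row gets 9 ≥ 7 from s1, and Column gets 3 ≥ 1 from t1 — Nash equilibrium.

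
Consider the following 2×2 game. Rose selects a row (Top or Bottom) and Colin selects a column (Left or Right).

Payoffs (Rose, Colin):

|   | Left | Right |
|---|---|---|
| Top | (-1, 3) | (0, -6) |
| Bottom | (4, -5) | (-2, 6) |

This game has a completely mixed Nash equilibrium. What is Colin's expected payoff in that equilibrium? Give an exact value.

First find x, the probability Rose plays Top, from Colin's indifference between Left and Right: 3x − 5(1−x) = −6x + 6(1−x), giving x = 11/20.
Since Colin is indifferent in equilibrium, Colin's expected payoff equals the payoff from either column against (11/20, 9/20). Using Left: 3(11/20) − 5(9/20) = -3/5.

-3/5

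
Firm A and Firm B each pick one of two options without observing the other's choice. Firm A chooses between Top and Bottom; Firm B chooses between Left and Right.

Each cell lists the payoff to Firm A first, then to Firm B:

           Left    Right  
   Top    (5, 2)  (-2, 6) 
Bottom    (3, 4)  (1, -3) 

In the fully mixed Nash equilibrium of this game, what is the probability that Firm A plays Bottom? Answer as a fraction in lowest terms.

Let p be the probability that Firm A plays Top. In a completely mixed equilibrium, Firm B must be indifferent between Left and Right.
Firm B's expected payoff from Left is 2p + 4(1−p); from Right it is 6p − 3(1−p).
Setting these equal: −2p + 4 = 9p − 3, so p = 7/11.
Therefore Firm A plays Bottom with probability 1 − 7/11 = 4/11.

4/11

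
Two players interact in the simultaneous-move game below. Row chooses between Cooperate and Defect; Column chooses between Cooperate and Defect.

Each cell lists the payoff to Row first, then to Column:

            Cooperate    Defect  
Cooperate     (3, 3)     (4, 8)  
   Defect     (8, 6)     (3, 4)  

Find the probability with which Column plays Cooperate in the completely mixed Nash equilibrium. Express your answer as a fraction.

1/6

Let c be the probability that Column plays Cooperate. In a completely mixed equilibrium, Row must be indifferent between Cooperate and Defect.
Row's expected payoff from Cooperate is 3c + 4(1−c); from Defect it is 8c + 3(1−c).
Setting these equal: −c + 4 = 5c + 3, so c = 1/6.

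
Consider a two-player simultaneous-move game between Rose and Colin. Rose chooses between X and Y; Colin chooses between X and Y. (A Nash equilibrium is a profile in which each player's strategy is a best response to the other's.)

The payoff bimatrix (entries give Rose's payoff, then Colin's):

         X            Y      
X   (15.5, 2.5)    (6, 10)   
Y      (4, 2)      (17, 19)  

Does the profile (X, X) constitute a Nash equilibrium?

No

At (X, X), Rose earns 15.5; switching to Y would give 4, so Rose has no profitable deviation.
Colin earns 2.5; switching to Y would give 10, so Colin would deviate.
Since at least one player can profitably deviate, this is not a Nash equilibrium.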